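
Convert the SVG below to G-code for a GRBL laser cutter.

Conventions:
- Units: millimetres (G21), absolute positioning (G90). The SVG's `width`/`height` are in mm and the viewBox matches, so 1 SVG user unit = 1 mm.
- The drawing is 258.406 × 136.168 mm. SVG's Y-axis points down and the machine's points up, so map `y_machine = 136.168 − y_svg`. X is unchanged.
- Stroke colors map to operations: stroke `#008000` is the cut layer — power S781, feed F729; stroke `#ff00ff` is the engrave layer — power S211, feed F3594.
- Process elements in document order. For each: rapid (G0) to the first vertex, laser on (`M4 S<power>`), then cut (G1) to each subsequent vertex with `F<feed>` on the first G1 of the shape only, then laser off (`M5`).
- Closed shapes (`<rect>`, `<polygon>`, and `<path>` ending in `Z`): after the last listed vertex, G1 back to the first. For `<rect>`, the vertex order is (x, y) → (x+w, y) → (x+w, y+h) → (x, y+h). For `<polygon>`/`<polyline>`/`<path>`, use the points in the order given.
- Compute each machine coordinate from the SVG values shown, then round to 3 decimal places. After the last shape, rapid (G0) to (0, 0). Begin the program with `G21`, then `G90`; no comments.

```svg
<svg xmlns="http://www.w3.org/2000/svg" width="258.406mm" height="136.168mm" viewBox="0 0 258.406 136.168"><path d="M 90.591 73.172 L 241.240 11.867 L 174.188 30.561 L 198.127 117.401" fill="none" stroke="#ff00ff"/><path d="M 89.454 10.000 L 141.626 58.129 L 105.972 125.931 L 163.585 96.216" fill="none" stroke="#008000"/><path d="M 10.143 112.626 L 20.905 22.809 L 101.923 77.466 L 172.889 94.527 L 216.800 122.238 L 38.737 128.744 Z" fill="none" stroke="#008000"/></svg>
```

G21
G90
G0 X90.591 Y62.996
M4 S211
G1 X241.240 Y124.301 F3594
G1 X174.188 Y105.607
G1 X198.127 Y18.767
M5
G0 X89.454 Y126.168
M4 S781
G1 X141.626 Y78.039 F729
G1 X105.972 Y10.237
G1 X163.585 Y39.952
M5
G0 X10.143 Y23.542
M4 S781
G1 X20.905 Y113.359 F729
G1 X101.923 Y58.702
G1 X172.889 Y41.641
G1 X216.800 Y13.930
G1 X38.737 Y7.424
G1 X10.143 Y23.542
M5
G0 X0.000 Y0.000

viewBox `0 0 258.406 136.168` with mm width/height → 1 unit = 1 mm. Flip: y_m = 136.168 − y_svg.

**Shape 1** — `<path>` open polyline, stroke `#ff00ff` → engrave (S211, F3594). Machine vertices: (90.591,62.996) → (241.240,124.301) → (174.188,105.607) → (198.127,18.767). Open path.

**Shape 2** — `<path>` open polyline, stroke `#008000` → cut (S781, F729). Machine vertices: (89.454,126.168) → (141.626,78.039) → (105.972,10.237) → (163.585,39.952). Open path.

**Shape 3** — `<path>` closed polygon, stroke `#008000` → cut (S781, F729). Machine vertices: (10.143,23.542) → (20.905,113.359) → (101.923,58.702) → (172.889,41.641) → (216.800,13.930) → (38.737,7.424) → (10.143,23.542). Closed: final G1 returns to the first vertex.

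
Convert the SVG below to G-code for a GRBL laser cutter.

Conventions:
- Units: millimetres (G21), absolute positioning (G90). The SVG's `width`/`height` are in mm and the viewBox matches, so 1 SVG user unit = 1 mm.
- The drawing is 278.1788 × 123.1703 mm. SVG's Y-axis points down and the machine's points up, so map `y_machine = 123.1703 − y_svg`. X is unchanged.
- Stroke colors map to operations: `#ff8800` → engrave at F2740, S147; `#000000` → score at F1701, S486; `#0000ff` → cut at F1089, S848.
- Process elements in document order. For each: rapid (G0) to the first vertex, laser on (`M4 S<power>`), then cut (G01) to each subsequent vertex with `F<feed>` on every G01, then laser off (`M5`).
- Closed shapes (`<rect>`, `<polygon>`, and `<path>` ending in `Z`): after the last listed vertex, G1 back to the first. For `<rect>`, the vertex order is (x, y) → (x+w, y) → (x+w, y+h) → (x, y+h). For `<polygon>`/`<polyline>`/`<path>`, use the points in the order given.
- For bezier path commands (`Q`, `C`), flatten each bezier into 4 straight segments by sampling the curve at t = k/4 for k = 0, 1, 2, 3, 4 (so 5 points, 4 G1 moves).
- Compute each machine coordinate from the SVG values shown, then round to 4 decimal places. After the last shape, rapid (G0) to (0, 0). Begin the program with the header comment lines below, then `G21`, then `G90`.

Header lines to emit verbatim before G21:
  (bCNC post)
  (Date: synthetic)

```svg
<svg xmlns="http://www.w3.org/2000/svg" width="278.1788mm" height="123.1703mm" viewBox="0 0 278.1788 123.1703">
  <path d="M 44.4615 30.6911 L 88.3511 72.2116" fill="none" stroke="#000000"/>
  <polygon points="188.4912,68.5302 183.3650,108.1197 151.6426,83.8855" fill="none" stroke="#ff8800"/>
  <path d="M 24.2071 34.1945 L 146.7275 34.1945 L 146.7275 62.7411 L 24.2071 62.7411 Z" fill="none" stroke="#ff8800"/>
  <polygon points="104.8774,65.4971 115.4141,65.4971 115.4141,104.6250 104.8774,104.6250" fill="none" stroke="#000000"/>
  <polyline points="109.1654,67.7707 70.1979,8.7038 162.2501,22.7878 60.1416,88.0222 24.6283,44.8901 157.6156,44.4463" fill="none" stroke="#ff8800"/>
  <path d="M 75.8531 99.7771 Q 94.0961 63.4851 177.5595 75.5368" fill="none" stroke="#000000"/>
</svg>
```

(bCNC post)
(Date: synthetic)
G21
G90
G0 X44.4615 Y92.4792
M4 S486
G01 X88.3511 Y50.9587 F1701
M5
G0 X188.4912 Y54.6401
M4 S147
G01 X183.3650 Y15.0506 F2740
G01 X151.6426 Y39.2848 F2740
G01 X188.4912 Y54.6401 F2740
M5
G0 X24.2071 Y88.9758
M4 S147
G01 X146.7275 Y88.9758 F2740
G01 X146.7275 Y60.4292 F2740
G01 X24.2071 Y60.4292 F2740
G01 X24.2071 Y88.9758 F2740
M5
G0 X104.8774 Y57.6732
M4 S486
G01 X115.4141 Y57.6732 F1701
G01 X115.4141 Y18.5453 F1701
G01 X104.8774 Y18.5453 F1701
G01 X104.8774 Y57.6732 F1701
M5
G0 X109.1654 Y55.3996
M4 S147
G01 X70.1979 Y114.4665 F2740
G01 X162.2501 Y100.3825 F2740
G01 X60.1416 Y35.1481 F2740
G01 X24.6283 Y78.2802 F2740
G01 X157.6156 Y78.7240 F2740
M5
G0 X75.8531 Y23.3932
M4 S486
G01 X89.0509 Y38.5177 F1701
G01 X110.4012 Y47.5993 F1701
G01 X139.9041 Y50.6379 F1701
G01 X177.5595 Y47.6335 F1701
M5
G0 X0.0000 Y0.0000

1 u = 1 mm; y_m = 123.1703 − y.

[1] `<path>` line segment, #000000→score S486 F1701: (44.4615,92.4792) → (88.3511,50.9587)

[2] `<polygon>` regular polygon, #ff8800→engrave S147 F2740: (188.4912,54.6401) → (183.3650,15.0506) → (151.6426,39.2848) → (188.4912,54.6401) (closed)

[3] `<path>` rectangle, #ff8800→engrave S147 F2740: (24.2071,88.9758) → (146.7275,88.9758) → (146.7275,60.4292) → (24.2071,60.4292) → (24.2071,88.9758) (closed)

[4] `<polygon>` rectangle, #000000→score S486 F1701: (104.8774,57.6732) → (115.4141,57.6732) → (115.4141,18.5453) → (104.8774,18.5453) → (104.8774,57.6732) (closed)

[5] `<polyline>` open polyline, #ff8800→engrave S147 F2740: (109.1654,55.3996) → (70.1979,114.4665) → (162.2501,100.3825) → (60.1416,35.1481) → (24.6283,78.2802) → (157.6156,78.7240)

[6] `<path>` quadratic bezier, #000000→score S486 F1701: (75.8531,23.3932) → (89.0509,38.5177) → (110.4012,47.5993) → (139.9041,50.6379) → (177.5595,47.6335)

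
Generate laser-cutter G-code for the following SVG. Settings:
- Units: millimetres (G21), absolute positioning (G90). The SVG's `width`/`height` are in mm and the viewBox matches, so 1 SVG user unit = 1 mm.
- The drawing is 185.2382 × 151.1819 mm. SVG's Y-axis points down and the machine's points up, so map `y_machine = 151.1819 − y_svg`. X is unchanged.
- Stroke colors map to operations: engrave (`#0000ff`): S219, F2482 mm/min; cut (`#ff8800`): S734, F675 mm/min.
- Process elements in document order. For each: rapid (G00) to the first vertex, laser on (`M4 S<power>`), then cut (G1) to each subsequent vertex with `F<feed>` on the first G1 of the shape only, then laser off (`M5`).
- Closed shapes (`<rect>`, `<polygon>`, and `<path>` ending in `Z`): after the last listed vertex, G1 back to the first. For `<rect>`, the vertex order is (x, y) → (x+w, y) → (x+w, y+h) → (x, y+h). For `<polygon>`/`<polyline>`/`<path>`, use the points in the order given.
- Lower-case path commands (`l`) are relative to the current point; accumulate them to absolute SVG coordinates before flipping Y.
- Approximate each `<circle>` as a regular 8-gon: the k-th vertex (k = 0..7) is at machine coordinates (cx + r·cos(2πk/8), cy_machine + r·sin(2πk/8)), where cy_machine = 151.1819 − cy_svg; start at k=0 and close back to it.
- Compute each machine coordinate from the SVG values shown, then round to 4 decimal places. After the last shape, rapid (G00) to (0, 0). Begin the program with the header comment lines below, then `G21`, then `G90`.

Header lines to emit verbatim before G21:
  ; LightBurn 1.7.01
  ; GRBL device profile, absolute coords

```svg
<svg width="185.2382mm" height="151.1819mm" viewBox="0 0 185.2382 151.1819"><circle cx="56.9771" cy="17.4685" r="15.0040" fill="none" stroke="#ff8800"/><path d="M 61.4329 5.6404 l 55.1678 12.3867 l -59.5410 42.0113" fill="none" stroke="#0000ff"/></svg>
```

; LightBurn 1.7.01
; GRBL device profile, absolute coords
G21
G90
G00 X71.9811 Y133.7134
M4 S734
G1 X67.5865 Y144.3228 F675
G1 X56.9771 Y148.7174
G1 X46.3677 Y144.3228
G1 X41.9731 Y133.7134
G1 X46.3677 Y123.1040
G1 X56.9771 Y118.7094
G1 X67.5865 Y123.1040
G1 X71.9811 Y133.7134
M5
G00 X61.4329 Y145.5415
M4 S219
G1 X116.6007 Y133.1548 F2482
G1 X57.0597 Y91.1435
M5
G00 X0.0000 Y0.0000

1 u = 1 mm; y_m = 151.1819 − y.

[1] `<circle>` circle, #ff8800→cut S734 F675: (71.9811,133.7134) → (67.5865,144.3228) → (56.9771,148.7174) → (46.3677,144.3228) → (41.9731,133.7134) → (46.3677,123.1040) → (56.9771,118.7094) → (67.5865,123.1040) → (71.9811,133.7134) (closed)

[2] `<path>` open polyline, #0000ff→engrave S219 F2482: (61.4329,145.5415) → (116.6007,133.1548) → (57.0597,91.1435)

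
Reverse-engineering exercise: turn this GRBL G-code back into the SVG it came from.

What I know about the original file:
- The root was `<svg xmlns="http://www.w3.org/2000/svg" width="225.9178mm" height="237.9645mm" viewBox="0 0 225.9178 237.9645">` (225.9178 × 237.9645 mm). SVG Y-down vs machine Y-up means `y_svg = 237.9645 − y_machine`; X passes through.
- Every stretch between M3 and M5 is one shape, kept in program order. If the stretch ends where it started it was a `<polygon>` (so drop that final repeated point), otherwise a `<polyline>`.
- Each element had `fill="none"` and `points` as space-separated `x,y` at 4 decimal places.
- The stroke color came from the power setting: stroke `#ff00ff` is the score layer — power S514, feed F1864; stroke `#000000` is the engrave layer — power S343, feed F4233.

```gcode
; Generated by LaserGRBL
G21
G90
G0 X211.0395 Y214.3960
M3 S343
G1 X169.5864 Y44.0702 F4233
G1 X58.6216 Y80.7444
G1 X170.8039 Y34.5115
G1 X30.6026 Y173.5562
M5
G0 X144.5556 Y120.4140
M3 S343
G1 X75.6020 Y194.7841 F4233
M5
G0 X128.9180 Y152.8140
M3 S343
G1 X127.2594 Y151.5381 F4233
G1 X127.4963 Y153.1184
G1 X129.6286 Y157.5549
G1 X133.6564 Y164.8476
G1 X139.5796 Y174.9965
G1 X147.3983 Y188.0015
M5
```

Machine Y-up, SVG Y-down with viewBox height 237.9645, so y_svg = 237.9645 − y_machine; X carries over. Every run uses S343, so all elements get stroke `#000000` (engrave).

Run 1: The run is open, so emit a `<polyline>` with points (Y-flipped): 211.0395,23.5685 169.5864,193.8943 58.6216,157.2201 170.8039,203.4530 30.6026,64.4083.

Run 2: The run is open, so emit a `<polyline>` with points (Y-flipped): 144.5556,117.5505 75.6020,43.1804.

Run 3: The run is open, so emit a `<polyline>` with points (Y-flipped): 128.9180,85.1505 127.2594,86.4264 127.4963,84.8461 129.6286,80.4096 133.6564,73.1169 139.5796,62.9680 147.3983,49.9630.

<svg xmlns="http://www.w3.org/2000/svg" width="225.9178mm" height="237.9645mm" viewBox="0 0 225.9178 237.9645">
  <polyline points="211.0395,23.5685 169.5864,193.8943 58.6216,157.2201 170.8039,203.4530 30.6026,64.4083" fill="none" stroke="#000000"/>
  <polyline points="144.5556,117.5505 75.6020,43.1804" fill="none" stroke="#000000"/>
  <polyline points="128.9180,85.1505 127.2594,86.4264 127.4963,84.8461 129.6286,80.4096 133.6564,73.1169 139.5796,62.9680 147.3983,49.9630" fill="none" stroke="#000000"/>
</svg>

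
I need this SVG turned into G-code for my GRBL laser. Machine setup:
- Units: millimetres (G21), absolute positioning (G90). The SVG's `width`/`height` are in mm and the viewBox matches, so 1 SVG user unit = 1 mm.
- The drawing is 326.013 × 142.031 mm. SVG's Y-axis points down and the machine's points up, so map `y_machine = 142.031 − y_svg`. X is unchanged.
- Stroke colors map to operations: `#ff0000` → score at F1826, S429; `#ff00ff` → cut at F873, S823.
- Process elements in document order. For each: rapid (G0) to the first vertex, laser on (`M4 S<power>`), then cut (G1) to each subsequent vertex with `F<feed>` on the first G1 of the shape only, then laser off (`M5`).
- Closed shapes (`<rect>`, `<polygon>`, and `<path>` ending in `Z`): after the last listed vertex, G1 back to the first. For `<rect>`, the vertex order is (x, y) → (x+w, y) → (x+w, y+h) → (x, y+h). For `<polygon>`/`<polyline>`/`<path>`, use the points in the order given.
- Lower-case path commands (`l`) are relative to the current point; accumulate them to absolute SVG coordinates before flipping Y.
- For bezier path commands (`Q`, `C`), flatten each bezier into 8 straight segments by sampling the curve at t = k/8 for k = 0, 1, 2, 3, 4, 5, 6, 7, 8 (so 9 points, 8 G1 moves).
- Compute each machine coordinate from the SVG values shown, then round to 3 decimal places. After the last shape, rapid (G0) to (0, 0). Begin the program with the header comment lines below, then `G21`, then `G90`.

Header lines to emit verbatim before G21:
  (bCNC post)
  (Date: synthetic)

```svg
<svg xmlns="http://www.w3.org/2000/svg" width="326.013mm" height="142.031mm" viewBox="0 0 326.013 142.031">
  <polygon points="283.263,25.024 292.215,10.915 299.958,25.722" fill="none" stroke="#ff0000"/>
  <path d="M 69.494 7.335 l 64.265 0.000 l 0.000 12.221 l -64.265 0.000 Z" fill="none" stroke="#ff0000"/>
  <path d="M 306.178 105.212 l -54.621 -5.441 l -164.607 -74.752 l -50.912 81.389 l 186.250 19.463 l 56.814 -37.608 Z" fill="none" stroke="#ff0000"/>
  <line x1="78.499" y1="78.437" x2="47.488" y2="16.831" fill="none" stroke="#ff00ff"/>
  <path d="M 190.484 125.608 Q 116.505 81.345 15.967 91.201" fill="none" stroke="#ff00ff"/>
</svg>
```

viewBox `0 0 326.013 142.031` with mm width/height → 1 unit = 1 mm. Flip: y_m = 142.031 − y_svg.

**Shape 1** — `<polygon>` regular polygon, stroke `#ff0000` → score (S429, F1826). Machine vertices: (283.263,117.007) → (292.215,131.116) → (299.958,116.309) → (283.263,117.007). Closed: final G1 returns to the first vertex.

**Shape 2** — `<path>` rectangle, stroke `#ff0000` → score (S429, F1826). Machine vertices: (69.494,134.696) → (133.759,134.696) → (133.759,122.475) → (69.494,122.475) → (69.494,134.696). Closed: final G1 returns to the first vertex.

**Shape 3** — `<path>` closed polygon, stroke `#ff0000` → score (S429, F1826). Machine vertices: (306.178,36.819) → (251.557,42.260) → (86.950,117.012) → (36.038,35.623) → (222.288,16.160) → (279.102,53.768) → (306.178,36.819). Closed: final G1 returns to the first vertex.

**Shape 4** — `<line>` line segment, stroke `#ff00ff` → cut (S823, F873). Machine vertices: (78.499,63.594) → (47.488,125.200). Open path.

**Shape 5** — `<path>` quadratic bezier, stroke `#ff00ff` → cut (S823, F873). Control points (SVG): P0=(190.484,125.608), P1=(116.505,81.345), P2=(15.967,91.201); sampled at t=k/8. Machine vertices: (190.484,16.423) → (171.574,26.643) → (151.835,35.172) → (131.265,42.010) → (109.865,47.156) → (87.636,50.612) → (64.576,52.376) → (40.687,52.448) → (15.967,50.830). Open path.

(bCNC post)
(Date: synthetic)
G21
G90
G0 X283.263 Y117.007
M4 S429
G1 X292.215 Y131.116 F1826
G1 X299.958 Y116.309
G1 X283.263 Y117.007
M5
G0 X69.494 Y134.696
M4 S429
G1 X133.759 Y134.696 F1826
G1 X133.759 Y122.475
G1 X69.494 Y122.475
G1 X69.494 Y134.696
M5
G0 X306.178 Y36.819
M4 S429
G1 X251.557 Y42.260 F1826
G1 X86.950 Y117.012
G1 X36.038 Y35.623
G1 X222.288 Y16.160
G1 X279.102 Y53.768
G1 X306.178 Y36.819
M5
G0 X78.499 Y63.594
M4 S823
G1 X47.488 Y125.200 F873
M5
G0 X190.484 Y16.423
M4 S823
G1 X171.574 Y26.643 F873
G1 X151.835 Y35.172
G1 X131.265 Y42.010
G1 X109.865 Y47.156
G1 X87.636 Y50.612
G1 X64.576 Y52.376
G1 X40.687 Y52.448
G1 X15.967 Y50.830
M5
G0 X0.000 Y0.000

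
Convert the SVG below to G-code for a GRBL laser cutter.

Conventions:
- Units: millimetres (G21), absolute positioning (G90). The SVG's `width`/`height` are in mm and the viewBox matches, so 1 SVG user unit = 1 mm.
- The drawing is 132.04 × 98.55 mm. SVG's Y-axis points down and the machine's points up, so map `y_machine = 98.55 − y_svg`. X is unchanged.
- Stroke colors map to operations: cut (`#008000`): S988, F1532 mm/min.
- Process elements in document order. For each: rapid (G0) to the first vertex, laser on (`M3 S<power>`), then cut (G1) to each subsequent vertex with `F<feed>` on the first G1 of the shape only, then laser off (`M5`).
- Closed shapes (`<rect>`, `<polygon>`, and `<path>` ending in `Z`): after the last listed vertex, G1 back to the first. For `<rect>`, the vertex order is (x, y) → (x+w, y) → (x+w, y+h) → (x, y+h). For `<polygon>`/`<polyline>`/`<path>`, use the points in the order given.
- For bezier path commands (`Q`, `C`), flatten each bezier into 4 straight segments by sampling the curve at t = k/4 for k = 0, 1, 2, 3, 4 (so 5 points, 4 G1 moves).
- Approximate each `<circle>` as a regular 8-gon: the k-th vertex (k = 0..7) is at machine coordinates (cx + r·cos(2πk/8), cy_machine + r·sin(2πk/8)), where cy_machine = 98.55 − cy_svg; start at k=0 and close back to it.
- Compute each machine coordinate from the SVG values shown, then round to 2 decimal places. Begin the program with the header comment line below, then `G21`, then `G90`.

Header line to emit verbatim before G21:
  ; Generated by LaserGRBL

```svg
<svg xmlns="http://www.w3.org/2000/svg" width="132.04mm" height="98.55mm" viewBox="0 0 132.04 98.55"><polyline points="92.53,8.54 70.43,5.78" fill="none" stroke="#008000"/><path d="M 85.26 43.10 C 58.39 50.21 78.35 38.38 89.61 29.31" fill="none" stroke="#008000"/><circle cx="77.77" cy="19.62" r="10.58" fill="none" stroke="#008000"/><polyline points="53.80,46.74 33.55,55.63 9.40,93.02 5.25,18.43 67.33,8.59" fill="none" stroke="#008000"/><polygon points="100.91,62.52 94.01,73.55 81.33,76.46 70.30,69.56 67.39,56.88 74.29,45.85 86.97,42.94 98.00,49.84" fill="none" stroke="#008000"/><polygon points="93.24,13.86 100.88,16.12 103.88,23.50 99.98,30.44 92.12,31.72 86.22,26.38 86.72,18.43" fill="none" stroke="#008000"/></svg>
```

; Generated by LaserGRBL
G21
G90
G0 X92.53 Y90.01
M3 S988
G1 X70.43 Y92.77 F1532
M5
G0 X85.26 Y55.45
M3 S988
G1 X73.02 Y53.33 F1532
G1 X73.14 Y56.28
G1 X80.40 Y62.26
G1 X89.61 Y69.24
M5
G0 X88.35 Y78.93
M3 S988
G1 X85.25 Y86.41 F1532
G1 X77.77 Y89.51
G1 X70.29 Y86.41
G1 X67.19 Y78.93
G1 X70.29 Y71.45
G1 X77.77 Y68.35
G1 X85.25 Y71.45
G1 X88.35 Y78.93
M5
G0 X53.80 Y51.81
M3 S988
G1 X33.55 Y42.92 F1532
G1 X9.40 Y5.53
G1 X5.25 Y80.12
G1 X67.33 Y89.96
M5
G0 X100.91 Y36.03
M3 S988
G1 X94.01 Y25.00 F1532
G1 X81.33 Y22.09
G1 X70.30 Y28.99
G1 X67.39 Y41.67
G1 X74.29 Y52.70
G1 X86.97 Y55.61
G1 X98.00 Y48.71
G1 X100.91 Y36.03
M5
G0 X93.24 Y84.69
M3 S988
G1 X100.88 Y82.43 F1532
G1 X103.88 Y75.05
G1 X99.98 Y68.11
G1 X92.12 Y66.83
G1 X86.22 Y72.17
G1 X86.72 Y80.12
G1 X93.24 Y84.69
M5

1 u = 1 mm; y_m = 98.55 − y.

[1] `<polyline>` line segment, #008000→cut S988 F1532: (92.53,90.01) → (70.43,92.77)

[2] `<path>` cubic bezier, #008000→cut S988 F1532: (85.26,55.45) → (73.02,53.33) → (73.14,56.28) → (80.40,62.26) → (89.61,69.24)

[3] `<circle>` circle, #008000→cut S988 F1532: (88.35,78.93) → (85.25,86.41) → (77.77,89.51) → (70.29,86.41) → (67.19,78.93) → (70.29,71.45) → (77.77,68.35) → (85.25,71.45) → (88.35,78.93) (closed)

[4] `<polyline>` open polyline, #008000→cut S988 F1532: (53.80,51.81) → (33.55,42.92) → (9.40,5.53) → (5.25,80.12) → (67.33,89.96)

[5] `<polygon>` regular polygon, #008000→cut S988 F1532: (100.91,36.03) → (94.01,25.00) → (81.33,22.09) → (70.30,28.99) → (67.39,41.67) → (74.29,52.70) → (86.97,55.61) → (98.00,48.71) → (100.91,36.03) (closed)

[6] `<polygon>` regular polygon, #008000→cut S988 F1532: (93.24,84.69) → (100.88,82.43) → (103.88,75.05) → (99.98,68.11) → (92.12,66.83) → (86.22,72.17) → (86.72,80.12) → (93.24,84.69) (closed)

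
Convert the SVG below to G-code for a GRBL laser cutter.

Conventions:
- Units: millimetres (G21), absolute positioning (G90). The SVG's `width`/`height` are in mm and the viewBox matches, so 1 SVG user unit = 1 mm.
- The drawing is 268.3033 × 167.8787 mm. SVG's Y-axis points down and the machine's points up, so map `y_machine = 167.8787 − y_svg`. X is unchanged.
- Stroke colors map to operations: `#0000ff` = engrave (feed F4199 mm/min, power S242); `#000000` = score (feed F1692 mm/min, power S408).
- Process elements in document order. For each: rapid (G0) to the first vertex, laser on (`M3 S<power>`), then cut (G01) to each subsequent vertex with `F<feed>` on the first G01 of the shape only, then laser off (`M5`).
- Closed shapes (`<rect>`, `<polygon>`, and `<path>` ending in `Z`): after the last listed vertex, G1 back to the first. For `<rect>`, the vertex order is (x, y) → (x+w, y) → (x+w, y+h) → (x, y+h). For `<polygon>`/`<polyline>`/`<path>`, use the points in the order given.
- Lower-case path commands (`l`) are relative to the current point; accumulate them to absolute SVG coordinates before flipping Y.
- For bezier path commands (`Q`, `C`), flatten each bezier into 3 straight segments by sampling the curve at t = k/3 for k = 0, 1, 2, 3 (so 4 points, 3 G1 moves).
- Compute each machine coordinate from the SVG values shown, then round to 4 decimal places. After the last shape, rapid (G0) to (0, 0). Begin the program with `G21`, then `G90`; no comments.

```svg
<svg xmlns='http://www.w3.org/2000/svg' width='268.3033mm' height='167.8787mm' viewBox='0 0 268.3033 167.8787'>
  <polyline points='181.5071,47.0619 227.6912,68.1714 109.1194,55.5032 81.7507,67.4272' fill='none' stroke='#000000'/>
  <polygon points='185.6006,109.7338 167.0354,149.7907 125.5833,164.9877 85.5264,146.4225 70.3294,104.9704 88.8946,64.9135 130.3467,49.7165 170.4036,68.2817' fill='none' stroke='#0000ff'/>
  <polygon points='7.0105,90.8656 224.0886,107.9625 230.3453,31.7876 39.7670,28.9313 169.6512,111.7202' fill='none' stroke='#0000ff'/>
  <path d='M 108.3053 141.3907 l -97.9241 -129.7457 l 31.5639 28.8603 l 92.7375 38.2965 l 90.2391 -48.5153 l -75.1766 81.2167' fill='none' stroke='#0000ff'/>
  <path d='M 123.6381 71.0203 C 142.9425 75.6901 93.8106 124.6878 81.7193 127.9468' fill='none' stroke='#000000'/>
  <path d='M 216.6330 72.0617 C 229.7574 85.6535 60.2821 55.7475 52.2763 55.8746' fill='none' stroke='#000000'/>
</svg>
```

G21
G90
G0 X181.5071 Y120.8168
M3 S408
G01 X227.6912 Y99.7073 F1692
G01 X109.1194 Y112.3755
G01 X81.7507 Y100.4515
M5
G0 X185.6006 Y58.1449
M3 S242
G01 X167.0354 Y18.0880 F4199
G01 X125.5833 Y2.8910
G01 X85.5264 Y21.4562
G01 X70.3294 Y62.9083
G01 X88.8946 Y102.9652
G01 X130.3467 Y118.1622
G01 X170.4036 Y99.5970
G01 X185.6006 Y58.1449
M5
G0 X7.0105 Y77.0131
M3 S242
G01 X224.0886 Y59.9162 F4199
G01 X230.3453 Y136.0911
G01 X39.7670 Y138.9474
G01 X169.6512 Y56.1585
G01 X7.0105 Y77.0131
M5
G0 X108.3053 Y26.4880
M3 S242
G01 X10.3812 Y156.2337 F4199
G01 X41.9451 Y127.3734
G01 X134.6826 Y89.0769
G01 X224.9217 Y137.5922
G01 X149.7451 Y56.3755
M5
G0 X123.6381 Y96.8584
M3 S408
G01 X124.0370 Y80.7484 F1692
G01 X102.2509 Y55.1013
G01 X81.7193 Y39.9319
M5
G0 X216.6330 Y95.8170
M3 S408
G01 X181.6341 Y94.0011 F1692
G01 X101.3620 Y104.8435
G01 X52.2763 Y112.0041
M5
G0 X0.0000 Y0.0000

Since the viewBox matches the mm dimensions, user units are millimetres directly. The only transform is the Y-flip y_m = 167.8787 − y_svg.

Shape 1 is a open polyline drawn with `<polyline>`. Its stroke #000000 means score at S408, F1692. After flipping Y the toolpath is (181.5071,120.8168) → (227.6912,99.7073) → (109.1194,112.3755) → (81.7507,100.4515).

Shape 2 is a regular polygon drawn with `<polygon>`. Its stroke #0000ff means engrave at S242, F4199. After flipping Y the toolpath is (185.6006,58.1449) → (167.0354,18.0880) → (125.5833,2.8910) → (85.5264,21.4562) → (70.3294,62.9083) → (88.8946,102.9652) → (130.3467,118.1622) → (170.4036,99.5970) → (185.6006,58.1449), returning to the start.

Shape 3 is a closed polygon drawn with `<polygon>`. Its stroke #0000ff means engrave at S242, F4199. After flipping Y the toolpath is (7.0105,77.0131) → (224.0886,59.9162) → (230.3453,136.0911) → (39.7670,138.9474) → (169.6512,56.1585) → (7.0105,77.0131), returning to the start.

Shape 4 is a open polyline drawn with `<path>`. Its stroke #0000ff means engrave at S242, F4199. After flipping Y the toolpath is (108.3053,26.4880) → (10.3812,156.2337) → (41.9451,127.3734) → (134.6826,89.0769) → (224.9217,137.5922) → (149.7451,56.3755).

Shape 5 is a cubic bezier drawn with `<path>`. Its stroke #000000 means score at S408, F1692. After flipping Y the toolpath is (123.6381,96.8584) → (124.0370,80.7484) → (102.2509,55.1013) → (81.7193,39.9319).

Shape 6 is a cubic bezier drawn with `<path>`. Its stroke #000000 means score at S408, F1692. After flipping Y the toolpath is (216.6330,95.8170) → (181.6341,94.0011) → (101.3620,104.8435) → (52.2763,112.0041).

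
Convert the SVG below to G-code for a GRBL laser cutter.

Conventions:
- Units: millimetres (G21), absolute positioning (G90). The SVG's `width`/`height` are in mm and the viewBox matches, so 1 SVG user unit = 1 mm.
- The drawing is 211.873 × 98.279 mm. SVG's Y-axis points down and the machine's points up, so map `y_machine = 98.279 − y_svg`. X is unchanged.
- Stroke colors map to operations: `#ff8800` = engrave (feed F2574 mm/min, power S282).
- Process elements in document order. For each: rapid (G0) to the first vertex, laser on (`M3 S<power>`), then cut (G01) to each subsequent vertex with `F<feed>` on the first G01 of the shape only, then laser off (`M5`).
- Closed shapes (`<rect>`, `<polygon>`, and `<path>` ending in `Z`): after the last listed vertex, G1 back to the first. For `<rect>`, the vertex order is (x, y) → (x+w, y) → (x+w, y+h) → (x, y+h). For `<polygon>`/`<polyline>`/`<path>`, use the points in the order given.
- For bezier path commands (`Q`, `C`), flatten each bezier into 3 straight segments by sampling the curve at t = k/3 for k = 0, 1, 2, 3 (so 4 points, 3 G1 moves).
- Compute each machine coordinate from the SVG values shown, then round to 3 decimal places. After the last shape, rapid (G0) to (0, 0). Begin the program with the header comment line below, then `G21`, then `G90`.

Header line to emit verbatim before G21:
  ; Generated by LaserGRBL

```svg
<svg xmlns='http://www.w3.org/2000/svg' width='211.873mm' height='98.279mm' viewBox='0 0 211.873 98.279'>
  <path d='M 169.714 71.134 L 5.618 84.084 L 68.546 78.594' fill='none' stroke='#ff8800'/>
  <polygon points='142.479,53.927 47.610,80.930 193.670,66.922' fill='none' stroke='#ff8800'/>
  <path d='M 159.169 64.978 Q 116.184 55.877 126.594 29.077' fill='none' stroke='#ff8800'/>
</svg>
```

1 u = 1 mm; y_m = 98.279 − y.

[1] `<path>` open polyline, #ff8800→engrave S282 F2574: (169.714,27.145) → (5.618,14.195) → (68.546,19.685)

[2] `<polygon>` closed polygon, #ff8800→engrave S282 F2574: (142.479,44.352) → (47.610,17.349) → (193.670,31.357) → (142.479,44.352) (closed)

[3] `<path>` quadratic bezier, #ff8800→engrave S282 F2574: (159.169,33.301) → (136.445,41.335) → (125.587,53.302) → (126.594,69.202)

; Generated by LaserGRBL
G21
G90
G0 X169.714 Y27.145
M3 S282
G01 X5.618 Y14.195 F2574
G01 X68.546 Y19.685
M5
G0 X142.479 Y44.352
M3 S282
G01 X47.610 Y17.349 F2574
G01 X193.670 Y31.357
G01 X142.479 Y44.352
M5
G0 X159.169 Y33.301
M3 S282
G01 X136.445 Y41.335 F2574
G01 X125.587 Y53.302
G01 X126.594 Y69.202
M5
G0 X0.000 Y0.000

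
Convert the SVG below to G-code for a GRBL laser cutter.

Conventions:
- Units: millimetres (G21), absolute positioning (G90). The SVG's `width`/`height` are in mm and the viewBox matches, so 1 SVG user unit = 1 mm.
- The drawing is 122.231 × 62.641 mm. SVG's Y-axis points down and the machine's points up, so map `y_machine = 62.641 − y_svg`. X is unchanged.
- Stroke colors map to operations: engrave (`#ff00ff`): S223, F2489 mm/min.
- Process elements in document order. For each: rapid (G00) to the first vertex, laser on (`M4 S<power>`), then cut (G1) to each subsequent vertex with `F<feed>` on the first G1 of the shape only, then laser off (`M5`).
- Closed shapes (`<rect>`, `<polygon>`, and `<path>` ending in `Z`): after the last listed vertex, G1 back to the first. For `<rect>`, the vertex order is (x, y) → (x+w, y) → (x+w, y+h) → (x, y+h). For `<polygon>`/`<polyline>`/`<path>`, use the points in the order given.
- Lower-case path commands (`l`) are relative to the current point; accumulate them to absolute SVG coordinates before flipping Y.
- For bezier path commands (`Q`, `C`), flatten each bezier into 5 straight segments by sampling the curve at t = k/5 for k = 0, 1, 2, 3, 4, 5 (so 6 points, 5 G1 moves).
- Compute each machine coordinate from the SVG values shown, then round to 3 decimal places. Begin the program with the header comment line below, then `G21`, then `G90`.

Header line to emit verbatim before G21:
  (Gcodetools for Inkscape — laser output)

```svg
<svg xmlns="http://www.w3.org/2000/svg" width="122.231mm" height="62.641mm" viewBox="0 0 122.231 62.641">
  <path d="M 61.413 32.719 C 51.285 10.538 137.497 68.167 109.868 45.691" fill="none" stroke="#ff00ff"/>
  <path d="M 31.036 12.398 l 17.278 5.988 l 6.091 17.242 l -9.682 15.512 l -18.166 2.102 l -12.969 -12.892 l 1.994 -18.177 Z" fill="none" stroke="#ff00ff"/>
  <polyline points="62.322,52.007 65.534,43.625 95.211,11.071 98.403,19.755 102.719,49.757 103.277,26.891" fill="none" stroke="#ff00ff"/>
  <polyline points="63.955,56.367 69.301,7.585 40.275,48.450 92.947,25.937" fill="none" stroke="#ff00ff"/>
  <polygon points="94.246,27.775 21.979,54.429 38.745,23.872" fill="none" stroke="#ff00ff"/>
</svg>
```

1 u = 1 mm; y_m = 62.641 − y.

[1] `<path>` cubic bezier, #ff00ff→engrave S223 F2489: (61.413,29.922) → (65.216,34.933) → (82.051,28.465) → (101.831,18.195) → (114.466,11.798) → (109.868,16.950)

[2] `<path>` regular polygon, #ff00ff→engrave S223 F2489: (31.036,50.243) → (48.314,44.255) → (54.405,27.013) → (44.723,11.501) → (26.557,9.399) → (13.588,22.291) → (15.582,40.468) → (31.036,50.243) (closed)

[3] `<polyline>` open polyline, #ff00ff→engrave S223 F2489: (62.322,10.634) → (65.534,19.016) → (95.211,51.570) → (98.403,42.886) → (102.719,12.884) → (103.277,35.750)

[4] `<polyline>` open polyline, #ff00ff→engrave S223 F2489: (63.955,6.274) → (69.301,55.056) → (40.275,14.191) → (92.947,36.704)

[5] `<polygon>` closed polygon, #ff00ff→engrave S223 F2489: (94.246,34.866) → (21.979,8.212) → (38.745,38.769) → (94.246,34.866) (closed)

(Gcodetools for Inkscape — laser output)
G21
G90
G00 X61.413 Y29.922
M4 S223
G1 X65.216 Y34.933 F2489
G1 X82.051 Y28.465
G1 X101.831 Y18.195
G1 X114.466 Y11.798
G1 X109.868 Y16.950
M5
G00 X31.036 Y50.243
M4 S223
G1 X48.314 Y44.255 F2489
G1 X54.405 Y27.013
G1 X44.723 Y11.501
G1 X26.557 Y9.399
G1 X13.588 Y22.291
G1 X15.582 Y40.468
G1 X31.036 Y50.243
M5
G00 X62.322 Y10.634
M4 S223
G1 X65.534 Y19.016 F2489
G1 X95.211 Y51.570
G1 X98.403 Y42.886
G1 X102.719 Y12.884
G1 X103.277 Y35.750
M5
G00 X63.955 Y6.274
M4 S223
G1 X69.301 Y55.056 F2489
G1 X40.275 Y14.191
G1 X92.947 Y36.704
M5
G00 X94.246 Y34.866
M4 S223
G1 X21.979 Y8.212 F2489
G1 X38.745 Y38.769
G1 X94.246 Y34.866
M5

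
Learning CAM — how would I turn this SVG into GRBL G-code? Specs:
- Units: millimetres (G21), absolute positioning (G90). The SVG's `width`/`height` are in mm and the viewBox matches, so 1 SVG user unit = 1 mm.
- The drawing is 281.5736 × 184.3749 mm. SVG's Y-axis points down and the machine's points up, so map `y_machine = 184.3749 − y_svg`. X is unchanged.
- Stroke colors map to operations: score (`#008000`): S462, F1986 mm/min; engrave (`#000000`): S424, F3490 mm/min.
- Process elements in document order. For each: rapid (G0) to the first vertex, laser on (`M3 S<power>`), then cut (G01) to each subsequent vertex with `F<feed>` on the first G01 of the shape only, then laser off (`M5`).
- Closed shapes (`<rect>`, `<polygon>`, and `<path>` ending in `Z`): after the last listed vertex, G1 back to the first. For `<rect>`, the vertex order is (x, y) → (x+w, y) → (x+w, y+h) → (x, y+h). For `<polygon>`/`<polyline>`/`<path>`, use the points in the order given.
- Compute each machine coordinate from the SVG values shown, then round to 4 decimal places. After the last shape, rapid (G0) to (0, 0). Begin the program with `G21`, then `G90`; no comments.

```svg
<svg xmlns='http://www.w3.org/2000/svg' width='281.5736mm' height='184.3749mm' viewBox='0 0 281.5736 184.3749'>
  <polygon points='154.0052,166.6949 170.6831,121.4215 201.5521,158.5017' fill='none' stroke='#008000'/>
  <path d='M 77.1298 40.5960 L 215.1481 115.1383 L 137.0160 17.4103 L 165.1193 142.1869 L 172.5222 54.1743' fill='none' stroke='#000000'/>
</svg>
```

viewBox `0 0 281.5736 184.3749` with mm width/height → 1 unit = 1 mm. Flip: y_m = 184.3749 − y_svg.

**Shape 1** — `<polygon>` regular polygon, stroke `#008000` → score (S462, F1986). Machine vertices: (154.0052,17.6800) → (170.6831,62.9534) → (201.5521,25.8732) → (154.0052,17.6800). Closed: final G1 returns to the first vertex.

**Shape 2** — `<path>` open polyline, stroke `#000000` → engrave (S424, F3490). Machine vertices: (77.1298,143.7789) → (215.1481,69.2366) → (137.0160,166.9646) → (165.1193,42.1880) → (172.5222,130.2006). Open path.

G21
G90
G0 X154.0052 Y17.6800
M3 S462
G01 X170.6831 Y62.9534 F1986
G01 X201.5521 Y25.8732
G01 X154.0052 Y17.6800
M5
G0 X77.1298 Y143.7789
M3 S424
G01 X215.1481 Y69.2366 F3490
G01 X137.0160 Y166.9646
G01 X165.1193 Y42.1880
G01 X172.5222 Y130.2006
M5
G0 X0.0000 Y0.0000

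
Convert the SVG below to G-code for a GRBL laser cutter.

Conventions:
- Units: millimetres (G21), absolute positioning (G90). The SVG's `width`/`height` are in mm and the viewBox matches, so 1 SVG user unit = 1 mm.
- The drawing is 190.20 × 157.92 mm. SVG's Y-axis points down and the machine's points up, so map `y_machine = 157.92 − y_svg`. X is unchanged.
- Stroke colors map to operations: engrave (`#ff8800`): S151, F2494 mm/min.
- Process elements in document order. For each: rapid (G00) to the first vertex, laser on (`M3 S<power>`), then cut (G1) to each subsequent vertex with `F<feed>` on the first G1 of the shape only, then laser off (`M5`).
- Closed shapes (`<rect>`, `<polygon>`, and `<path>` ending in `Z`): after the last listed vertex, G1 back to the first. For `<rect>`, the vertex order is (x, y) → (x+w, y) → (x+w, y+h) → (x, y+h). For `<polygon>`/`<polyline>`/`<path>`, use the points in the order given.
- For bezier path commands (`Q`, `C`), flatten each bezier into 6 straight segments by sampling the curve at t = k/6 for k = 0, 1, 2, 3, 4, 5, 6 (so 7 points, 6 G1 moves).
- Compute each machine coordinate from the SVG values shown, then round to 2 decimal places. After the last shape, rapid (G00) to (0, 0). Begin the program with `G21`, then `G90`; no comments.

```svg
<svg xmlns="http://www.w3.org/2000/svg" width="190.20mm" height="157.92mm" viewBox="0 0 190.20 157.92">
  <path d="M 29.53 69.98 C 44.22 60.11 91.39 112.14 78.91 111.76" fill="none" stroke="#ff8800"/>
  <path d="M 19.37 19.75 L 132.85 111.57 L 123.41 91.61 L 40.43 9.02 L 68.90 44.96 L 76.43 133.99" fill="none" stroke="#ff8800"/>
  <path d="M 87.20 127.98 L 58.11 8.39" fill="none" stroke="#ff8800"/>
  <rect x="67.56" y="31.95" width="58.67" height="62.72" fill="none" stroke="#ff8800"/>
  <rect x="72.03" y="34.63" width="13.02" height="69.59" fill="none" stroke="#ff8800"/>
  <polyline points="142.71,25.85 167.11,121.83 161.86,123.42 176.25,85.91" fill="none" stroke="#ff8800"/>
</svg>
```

Since the viewBox matches the mm dimensions, user units are millimetres directly. The only transform is the Y-flip y_m = 157.92 − y_svg.

Shape 1 is a cubic bezier drawn with `<path>`. Its stroke #ff8800 means engrave at S151, F2494. After flipping Y the toolpath is (29.53,87.94) → (39.16,88.25) → (51.63,81.41) → (64.41,70.61) → (74.92,59.02) → (80.61,49.81) → (78.91,46.16).

Shape 2 is a open polyline drawn with `<path>`. Its stroke #ff8800 means engrave at S151, F2494. After flipping Y the toolpath is (19.37,138.17) → (132.85,46.35) → (123.41,66.31) → (40.43,148.90) → (68.90,112.96) → (76.43,23.93).

Shape 3 is a line segment drawn with `<path>`. Its stroke #ff8800 means engrave at S151, F2494. After flipping Y the toolpath is (87.20,29.94) → (58.11,149.53).

Shape 4 is a rectangle drawn with `<rect>`. Its stroke #ff8800 means engrave at S151, F2494. After flipping Y the toolpath is (67.56,125.97) → (126.23,125.97) → (126.23,63.25) → (67.56,63.25) → (67.56,125.97), returning to the start.

Shape 5 is a rectangle drawn with `<rect>`. Its stroke #ff8800 means engrave at S151, F2494. After flipping Y the toolpath is (72.03,123.29) → (85.05,123.29) → (85.05,53.70) → (72.03,53.70) → (72.03,123.29), returning to the start.

Shape 6 is a open polyline drawn with `<polyline>`. Its stroke #ff8800 means engrave at S151, F2494. After flipping Y the toolpath is (142.71,132.07) → (167.11,36.09) → (161.86,34.50) → (176.25,72.01).

G21
G90
G00 X29.53 Y87.94
M3 S151
G1 X39.16 Y88.25 F2494
G1 X51.63 Y81.41
G1 X64.41 Y70.61
G1 X74.92 Y59.02
G1 X80.61 Y49.81
G1 X78.91 Y46.16
M5
G00 X19.37 Y138.17
M3 S151
G1 X132.85 Y46.35 F2494
G1 X123.41 Y66.31
G1 X40.43 Y148.90
G1 X68.90 Y112.96
G1 X76.43 Y23.93
M5
G00 X87.20 Y29.94
M3 S151
G1 X58.11 Y149.53 F2494
M5
G00 X67.56 Y125.97
M3 S151
G1 X126.23 Y125.97 F2494
G1 X126.23 Y63.25
G1 X67.56 Y63.25
G1 X67.56 Y125.97
M5
G00 X72.03 Y123.29
M3 S151
G1 X85.05 Y123.29 F2494
G1 X85.05 Y53.70
G1 X72.03 Y53.70
G1 X72.03 Y123.29
M5
G00 X142.71 Y132.07
M3 S151
G1 X167.11 Y36.09 F2494
G1 X161.86 Y34.50
G1 X176.25 Y72.01
M5
G00 X0.00 Y0.00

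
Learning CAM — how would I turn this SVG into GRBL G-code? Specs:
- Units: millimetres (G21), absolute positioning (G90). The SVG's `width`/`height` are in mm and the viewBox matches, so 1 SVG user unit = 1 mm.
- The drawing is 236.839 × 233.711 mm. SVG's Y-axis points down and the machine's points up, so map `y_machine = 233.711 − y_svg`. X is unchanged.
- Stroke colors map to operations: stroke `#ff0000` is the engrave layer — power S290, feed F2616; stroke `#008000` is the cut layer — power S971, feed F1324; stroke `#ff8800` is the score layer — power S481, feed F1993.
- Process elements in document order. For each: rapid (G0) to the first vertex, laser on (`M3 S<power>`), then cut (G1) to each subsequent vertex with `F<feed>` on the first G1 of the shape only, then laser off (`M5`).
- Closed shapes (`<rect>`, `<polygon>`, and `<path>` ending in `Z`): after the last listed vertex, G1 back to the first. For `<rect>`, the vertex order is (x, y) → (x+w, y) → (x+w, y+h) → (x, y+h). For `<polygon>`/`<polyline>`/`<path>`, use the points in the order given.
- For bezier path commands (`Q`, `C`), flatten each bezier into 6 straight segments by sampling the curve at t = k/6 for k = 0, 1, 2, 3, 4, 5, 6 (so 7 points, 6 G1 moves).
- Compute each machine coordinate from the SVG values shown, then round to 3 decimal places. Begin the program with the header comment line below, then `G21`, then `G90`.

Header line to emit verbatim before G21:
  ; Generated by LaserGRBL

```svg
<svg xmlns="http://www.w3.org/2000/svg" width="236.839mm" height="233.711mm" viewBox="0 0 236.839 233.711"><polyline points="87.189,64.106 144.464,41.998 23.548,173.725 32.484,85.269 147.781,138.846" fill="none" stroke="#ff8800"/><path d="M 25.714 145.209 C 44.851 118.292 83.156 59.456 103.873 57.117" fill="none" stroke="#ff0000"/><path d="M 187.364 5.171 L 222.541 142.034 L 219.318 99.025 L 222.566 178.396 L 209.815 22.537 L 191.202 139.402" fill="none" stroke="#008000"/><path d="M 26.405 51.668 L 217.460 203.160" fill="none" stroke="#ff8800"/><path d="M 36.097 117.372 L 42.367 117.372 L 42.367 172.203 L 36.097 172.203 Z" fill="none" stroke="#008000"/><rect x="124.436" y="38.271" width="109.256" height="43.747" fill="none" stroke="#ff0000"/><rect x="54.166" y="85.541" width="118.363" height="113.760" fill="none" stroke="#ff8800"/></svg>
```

; Generated by LaserGRBL
G21
G90
G0 X87.189 Y169.605
M3 S481
G1 X144.464 Y191.713 F1993
G1 X23.548 Y59.986
G1 X32.484 Y148.442
G1 X147.781 Y94.865
M5
G0 X25.714 Y88.502
M3 S290
G1 X36.710 Y104.211 F2616
G1 X49.879 Y122.784
G1 X64.201 Y141.765
G1 X78.655 Y158.697
G1 X92.219 Y171.126
G1 X103.873 Y176.594
M5
G0 X187.364 Y228.540
M3 S971
G1 X222.541 Y91.677 F1324
G1 X219.318 Y134.686
G1 X222.566 Y55.315
G1 X209.815 Y211.174
G1 X191.202 Y94.309
M5
G0 X26.405 Y182.043
M3 S481
G1 X217.460 Y30.551 F1993
M5
G0 X36.097 Y116.339
M3 S971
G1 X42.367 Y116.339 F1324
G1 X42.367 Y61.508
G1 X36.097 Y61.508
G1 X36.097 Y116.339
M5
G0 X124.436 Y195.440
M3 S290
G1 X233.692 Y195.440 F2616
G1 X233.692 Y151.693
G1 X124.436 Y151.693
G1 X124.436 Y195.440
M5
G0 X54.166 Y148.170
M3 S481
G1 X172.529 Y148.170 F1993
G1 X172.529 Y34.410
G1 X54.166 Y34.410
G1 X54.166 Y148.170
M5

1 u = 1 mm; y_m = 233.711 − y.

[1] `<polyline>` open polyline, #ff8800→score S481 F1993: (87.189,169.605) → (144.464,191.713) → (23.548,59.986) → (32.484,148.442) → (147.781,94.865)

[2] `<path>` cubic bezier, #ff0000→engrave S290 F2616: (25.714,88.502) → (36.710,104.211) → (49.879,122.784) → (64.201,141.765) → (78.655,158.697) → (92.219,171.126) → (103.873,176.594)

[3] `<path>` open polyline, #008000→cut S971 F1324: (187.364,228.540) → (222.541,91.677) → (219.318,134.686) → (222.566,55.315) → (209.815,211.174) → (191.202,94.309)

[4] `<path>` line segment, #ff8800→score S481 F1993: (26.405,182.043) → (217.460,30.551)

[5] `<path>` rectangle, #008000→cut S971 F1324: (36.097,116.339) → (42.367,116.339) → (42.367,61.508) → (36.097,61.508) → (36.097,116.339) (closed)

[6] `<rect>` rectangle, #ff0000→engrave S290 F2616: (124.436,195.440) → (233.692,195.440) → (233.692,151.693) → (124.436,151.693) → (124.436,195.440) (closed)

[7] `<rect>` rectangle, #ff8800→score S481 F1993: (54.166,148.170) → (172.529,148.170) → (172.529,34.410) → (54.166,34.410) → (54.166,148.170) (closed)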